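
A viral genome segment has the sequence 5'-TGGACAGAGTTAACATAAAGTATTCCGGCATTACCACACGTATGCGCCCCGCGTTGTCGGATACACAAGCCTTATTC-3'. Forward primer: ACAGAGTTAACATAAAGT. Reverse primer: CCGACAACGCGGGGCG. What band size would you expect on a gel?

Scanning the template, ACAGAGTTAACATAAAGT occurs at positions 4–21; this primer anneals to the bottom strand there with its 3' end pointing downstream.
Reverse complement of the reverse primer: CGCCCCGCGTTGTCGG. This occurs on the top strand at positions 45–60.
Amplicon spans positions 4–60: 57 bp.

57 bp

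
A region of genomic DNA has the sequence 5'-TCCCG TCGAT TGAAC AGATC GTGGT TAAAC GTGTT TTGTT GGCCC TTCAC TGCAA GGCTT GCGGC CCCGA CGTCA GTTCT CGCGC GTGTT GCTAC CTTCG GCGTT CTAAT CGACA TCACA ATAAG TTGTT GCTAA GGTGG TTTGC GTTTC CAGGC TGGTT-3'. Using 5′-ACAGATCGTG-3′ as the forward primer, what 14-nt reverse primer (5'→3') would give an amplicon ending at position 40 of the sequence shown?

The forward primer binds at positions 14–23; the product's 3' end on the top strand is position 40.
The reverse primer anneals to the top strand over positions 27–40, i.e. to AAACGTGTTTTGTT.
Its sequence written 5'→3' is the reverse complement: AACAAAACACGTTT.

5'-AACAAAACACGTTT-3'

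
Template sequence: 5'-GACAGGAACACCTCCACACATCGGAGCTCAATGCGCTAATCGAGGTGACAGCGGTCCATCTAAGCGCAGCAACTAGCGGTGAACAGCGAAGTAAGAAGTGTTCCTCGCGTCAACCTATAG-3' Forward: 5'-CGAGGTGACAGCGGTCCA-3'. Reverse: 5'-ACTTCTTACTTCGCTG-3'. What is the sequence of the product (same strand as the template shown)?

5'-CGAGGTGACAGCGGTCCATCTAAGCGCAGCAACTAGCGGTGAACAGCGAAGTAAGAAGT-3'

Scanning the template, CGAGGTGACAGCGGTCCA occurs at positions 41–58; this primer anneals to the bottom strand there with its 3' end pointing downstream.
The reverse primer's reverse complement is CAGCGAAGTAAGAAGT, which matches the template at positions 84–99.
The product is the template from position 41 through 99 (59 bp).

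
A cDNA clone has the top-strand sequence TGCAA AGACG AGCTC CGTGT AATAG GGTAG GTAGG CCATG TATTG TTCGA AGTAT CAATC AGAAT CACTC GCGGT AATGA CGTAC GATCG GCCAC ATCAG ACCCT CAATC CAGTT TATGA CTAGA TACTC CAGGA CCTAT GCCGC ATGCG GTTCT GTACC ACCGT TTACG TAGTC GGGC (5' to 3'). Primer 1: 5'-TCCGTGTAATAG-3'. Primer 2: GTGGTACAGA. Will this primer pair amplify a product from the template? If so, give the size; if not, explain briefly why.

Primer 1 (TCCGTGTAATAG) matches the top strand at positions 14–25; it acts as a forward primer.
Primer 2's reverse complement is TCTGTACCAC, matching the top strand at positions 153–162; it acts as a reverse primer.
The 3' ends face each other across positions 14–162, giving a 149 bp product.

Yes — a 149 bp product.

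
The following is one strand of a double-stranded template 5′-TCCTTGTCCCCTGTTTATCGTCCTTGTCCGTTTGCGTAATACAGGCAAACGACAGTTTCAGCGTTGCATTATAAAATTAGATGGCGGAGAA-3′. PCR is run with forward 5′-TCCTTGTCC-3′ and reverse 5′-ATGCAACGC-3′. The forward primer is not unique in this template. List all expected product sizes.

The forward primer TCCTTGTCC matches the top strand at positions 1–9, 21–29.
The reverse primer's reverse complement is GCGTTGCAT, matching at positions 61–69.
Each forward site pairs with the reverse site to give a product ending at position 69: sizes 69, 49 bp.

69 bp, 49 bp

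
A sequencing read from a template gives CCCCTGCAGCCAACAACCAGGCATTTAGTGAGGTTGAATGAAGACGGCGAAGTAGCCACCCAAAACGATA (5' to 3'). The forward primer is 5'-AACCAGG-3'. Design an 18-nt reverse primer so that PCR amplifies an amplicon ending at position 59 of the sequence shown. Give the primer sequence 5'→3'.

5'-GTGGCTACTTCGCCGTCT-3'

The forward primer binds at positions 15–21; the product's 3' end on the top strand is position 59.
The reverse primer anneals to the top strand over positions 42–59, i.e. to AGACGGCGAAGTAGCCAC.
Its sequence written 5'→3' is the reverse complement: GTGGCTACTTCGCCGTCT.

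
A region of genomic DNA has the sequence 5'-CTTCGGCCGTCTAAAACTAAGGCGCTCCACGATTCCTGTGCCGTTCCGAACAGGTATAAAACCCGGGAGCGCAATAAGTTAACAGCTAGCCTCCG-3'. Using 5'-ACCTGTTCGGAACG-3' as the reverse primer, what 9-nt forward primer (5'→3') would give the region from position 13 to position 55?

The reverse primer's reverse complement CGTTCCGAACAGGT matches the template at positions 42–55; the product starts at position 13.
The forward primer is identical to the top strand over positions 13–21: AAAACTAAG.

5'-AAAACTAAG-3'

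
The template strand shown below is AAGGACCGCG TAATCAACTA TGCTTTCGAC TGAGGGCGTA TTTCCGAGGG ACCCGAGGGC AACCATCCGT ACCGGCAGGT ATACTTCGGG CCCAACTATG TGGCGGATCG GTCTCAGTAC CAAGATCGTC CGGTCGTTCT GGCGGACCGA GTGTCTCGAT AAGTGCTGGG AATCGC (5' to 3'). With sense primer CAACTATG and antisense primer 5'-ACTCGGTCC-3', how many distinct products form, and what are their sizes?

Two products: 138 bp, 60 bp

The forward primer CAACTATG matches the top strand at positions 15–22, 93–100.
The reverse primer's reverse complement is GGACCGAGT, matching at positions 144–152.
Each forward site pairs with the reverse site to give a product ending at position 152: sizes 138, 60 bp.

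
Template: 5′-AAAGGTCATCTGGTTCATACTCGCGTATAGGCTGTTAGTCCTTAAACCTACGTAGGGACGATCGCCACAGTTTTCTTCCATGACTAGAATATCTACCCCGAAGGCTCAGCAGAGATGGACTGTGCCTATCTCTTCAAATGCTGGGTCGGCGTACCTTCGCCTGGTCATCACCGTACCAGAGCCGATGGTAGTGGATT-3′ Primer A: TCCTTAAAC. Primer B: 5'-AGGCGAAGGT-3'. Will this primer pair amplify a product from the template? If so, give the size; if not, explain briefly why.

Primer A (TCCTTAAAC) matches the top strand at positions 39–47; it acts as a forward primer.
Primer B's reverse complement is ACCTTCGCCT, matching the top strand at positions 153–162; it acts as a reverse primer.
The 3' ends face each other across positions 39–162, giving a 124 bp product.

Yes — a 124 bp product.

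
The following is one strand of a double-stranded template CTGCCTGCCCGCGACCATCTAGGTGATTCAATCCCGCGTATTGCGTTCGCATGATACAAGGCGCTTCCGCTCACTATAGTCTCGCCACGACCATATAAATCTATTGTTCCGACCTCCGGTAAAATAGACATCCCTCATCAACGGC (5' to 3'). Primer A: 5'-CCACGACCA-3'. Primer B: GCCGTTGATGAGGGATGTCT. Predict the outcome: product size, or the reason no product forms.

Primer A (CCACGACCA) matches the top strand at positions 85–93; it acts as a forward primer.
Primer B's reverse complement is AGACATCCCTCATCAACGGC, matching the top strand at positions 126–145; it acts as a reverse primer.
The 3' ends face each other across positions 85–145, giving a 61 bp product.

Yes — a 61 bp product.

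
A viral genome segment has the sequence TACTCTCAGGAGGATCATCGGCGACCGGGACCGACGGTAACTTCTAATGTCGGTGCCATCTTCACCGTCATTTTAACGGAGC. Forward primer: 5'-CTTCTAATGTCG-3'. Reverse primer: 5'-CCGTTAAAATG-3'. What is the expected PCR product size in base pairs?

The forward primer matches the template at positions 41–52.
Reverse complement of the reverse primer: CATTTTAACGG. This occurs on the top strand at positions 69–79.
The product runs from position 41 to position 79, so its length is 79 − 41 + 1 = 39 bp.

39 bp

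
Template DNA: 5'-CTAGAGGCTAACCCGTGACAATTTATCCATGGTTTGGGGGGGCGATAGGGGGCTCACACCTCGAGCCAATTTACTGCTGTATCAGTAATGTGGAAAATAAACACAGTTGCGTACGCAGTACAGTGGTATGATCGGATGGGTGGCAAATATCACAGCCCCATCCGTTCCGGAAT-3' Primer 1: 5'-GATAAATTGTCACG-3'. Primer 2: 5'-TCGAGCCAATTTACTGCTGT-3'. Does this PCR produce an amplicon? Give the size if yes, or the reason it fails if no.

Primer 1 (GATAAATTGTCACG) has reverse complement CGTGACAATTTATC, which matches the top strand at positions 14–27; primer 1 anneals to the top strand there with its 3' end pointing upstream toward position 14.
Primer 2 (TCGAGCCAATTTACTGCTGT) matches the top strand directly at positions 61–80; it anneals to the bottom strand with its 3' end pointing downstream toward position 80.
The 3' ends diverge (primer 1 extends toward position 1, primer 2 toward position 173), so the primers never converge on a shared product.

No product — the primers' 3' ends point away from each other.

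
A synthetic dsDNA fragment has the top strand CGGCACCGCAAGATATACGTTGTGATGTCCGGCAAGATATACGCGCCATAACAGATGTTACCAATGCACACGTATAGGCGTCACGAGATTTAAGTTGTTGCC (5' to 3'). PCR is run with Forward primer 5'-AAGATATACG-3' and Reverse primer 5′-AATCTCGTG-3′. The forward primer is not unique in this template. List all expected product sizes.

81 bp, 57 bp

The forward primer AAGATATACG matches the top strand at positions 10–19, 34–43.
The reverse primer's reverse complement is CACGAGATT, matching at positions 82–90.
Each forward site pairs with the reverse site to give a product ending at position 90: sizes 81, 57 bp.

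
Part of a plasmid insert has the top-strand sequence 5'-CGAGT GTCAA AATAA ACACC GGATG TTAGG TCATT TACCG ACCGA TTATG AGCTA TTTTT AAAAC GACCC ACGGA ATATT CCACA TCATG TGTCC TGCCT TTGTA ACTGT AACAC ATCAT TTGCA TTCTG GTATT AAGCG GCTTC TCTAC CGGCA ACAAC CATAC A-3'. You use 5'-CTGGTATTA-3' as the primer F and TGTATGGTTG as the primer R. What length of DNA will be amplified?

Scanning the template, CTGGTATTA occurs at positions 128–136; this primer anneals to the bottom strand there with its 3' end pointing downstream.
Reverse complement of the reverse primer: CAACCATACA. This occurs on the top strand at positions 157–166.
Amplicon spans positions 128–166: 39 bp.

39 bp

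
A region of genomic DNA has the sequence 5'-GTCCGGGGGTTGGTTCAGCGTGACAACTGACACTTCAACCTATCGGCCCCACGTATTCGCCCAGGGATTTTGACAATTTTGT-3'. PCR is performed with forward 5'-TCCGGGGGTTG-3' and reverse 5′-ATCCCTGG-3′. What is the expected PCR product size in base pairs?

67 bp

The forward primer matches the template at positions 2–12.
Taking the reverse complement of ATCCCTGG gives CCAGGGAT, found at positions 61–68 on the template; the primer anneals here to the top strand with its 3' end pointing upstream.
Amplicon spans positions 2–68: 67 bp.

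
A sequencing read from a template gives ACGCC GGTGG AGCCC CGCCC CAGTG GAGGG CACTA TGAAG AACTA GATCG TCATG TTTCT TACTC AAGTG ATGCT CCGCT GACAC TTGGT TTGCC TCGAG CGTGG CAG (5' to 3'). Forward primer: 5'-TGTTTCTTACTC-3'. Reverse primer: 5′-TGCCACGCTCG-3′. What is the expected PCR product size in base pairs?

54 bp

The forward primer matches the template at positions 54–65.
Taking the reverse complement of TGCCACGCTCG gives CGAGCGTGGCA, found at positions 97–107 on the template; the primer anneals here to the top strand with its 3' end pointing upstream.
Product length = (reverse-primer end) − (forward-primer start) + 1 = 107 − 54 + 1 = 54 bp.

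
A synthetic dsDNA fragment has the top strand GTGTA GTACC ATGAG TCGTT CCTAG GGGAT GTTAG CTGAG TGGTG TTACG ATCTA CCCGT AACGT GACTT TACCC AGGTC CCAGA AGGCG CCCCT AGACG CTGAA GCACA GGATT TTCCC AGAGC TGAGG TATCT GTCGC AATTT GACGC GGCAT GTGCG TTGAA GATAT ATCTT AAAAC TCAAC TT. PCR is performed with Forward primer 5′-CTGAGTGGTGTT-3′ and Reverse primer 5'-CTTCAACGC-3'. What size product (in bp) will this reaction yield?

131 bp

Forward primer CTGAGTGGTGTT is found on the top strand at positions 36–47.
Reverse complement of the reverse primer: GCGTTGAAG. This occurs on the top strand at positions 158–166.
The product runs from position 36 to position 166, so its length is 166 − 36 + 1 = 131 bp.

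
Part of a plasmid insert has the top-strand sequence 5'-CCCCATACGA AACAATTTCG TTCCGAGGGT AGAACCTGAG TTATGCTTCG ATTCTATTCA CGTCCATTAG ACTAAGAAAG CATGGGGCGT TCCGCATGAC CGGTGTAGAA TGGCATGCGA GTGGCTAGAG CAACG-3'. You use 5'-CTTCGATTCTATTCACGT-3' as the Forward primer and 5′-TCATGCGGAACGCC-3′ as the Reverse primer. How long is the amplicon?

54 bp

The forward primer matches the template at positions 46–63.
Taking the reverse complement of TCATGCGGAACGCC gives GGCGTTCCGCATGA, found at positions 86–99 on the template; the primer anneals here to the top strand with its 3' end pointing upstream.
Product length = (reverse-primer end) − (forward-primer start) + 1 = 99 − 46 + 1 = 54 bp.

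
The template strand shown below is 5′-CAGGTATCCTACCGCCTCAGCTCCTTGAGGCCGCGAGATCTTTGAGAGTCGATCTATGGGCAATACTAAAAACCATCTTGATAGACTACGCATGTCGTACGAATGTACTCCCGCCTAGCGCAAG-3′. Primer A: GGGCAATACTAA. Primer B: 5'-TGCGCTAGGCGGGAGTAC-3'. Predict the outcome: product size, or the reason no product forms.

Primer A (GGGCAATACTAA) matches the top strand at positions 58–69; it acts as a forward primer.
Primer B's reverse complement is GTACTCCCGCCTAGCGCA, matching the top strand at positions 105–122; it acts as a reverse primer.
The 3' ends face each other across positions 58–122, giving a 65 bp product.

Yes — a 65 bp product.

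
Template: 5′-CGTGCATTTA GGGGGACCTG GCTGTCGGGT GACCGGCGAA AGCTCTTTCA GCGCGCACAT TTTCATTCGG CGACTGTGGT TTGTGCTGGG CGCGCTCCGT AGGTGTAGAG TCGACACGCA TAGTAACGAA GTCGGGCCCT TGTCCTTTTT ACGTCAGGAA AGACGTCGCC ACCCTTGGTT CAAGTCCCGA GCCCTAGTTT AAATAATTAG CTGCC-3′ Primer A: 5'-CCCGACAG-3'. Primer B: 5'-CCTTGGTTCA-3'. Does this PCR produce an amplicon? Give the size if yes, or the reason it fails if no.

Primer A (CCCGACAG) has reverse complement CTGTCGGG, which matches the top strand at positions 22–29; primer A anneals to the top strand there with its 3' end pointing upstream toward position 22.
Primer B (CCTTGGTTCA) matches the top strand directly at positions 173–182; it anneals to the bottom strand with its 3' end pointing downstream toward position 182.
The 3' ends diverge (primer A extends toward position 1, primer B toward position 215), so the primers never converge on a shared product.

No product — the primers' 3' ends point away from each other.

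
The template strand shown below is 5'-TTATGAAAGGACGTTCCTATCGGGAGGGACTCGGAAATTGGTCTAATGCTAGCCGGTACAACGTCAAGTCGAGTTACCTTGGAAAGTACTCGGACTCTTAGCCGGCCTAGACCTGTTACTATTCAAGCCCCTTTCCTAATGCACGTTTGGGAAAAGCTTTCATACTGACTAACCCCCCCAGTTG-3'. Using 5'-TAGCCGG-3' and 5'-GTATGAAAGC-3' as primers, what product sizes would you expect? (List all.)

116 bp, 67 bp

The forward primer TAGCCGG matches the top strand at positions 50–56, 99–105.
The reverse primer's reverse complement is GCTTTCATAC, matching at positions 156–165.
Each forward site pairs with the reverse site to give a product ending at position 165: sizes 116, 67 bp.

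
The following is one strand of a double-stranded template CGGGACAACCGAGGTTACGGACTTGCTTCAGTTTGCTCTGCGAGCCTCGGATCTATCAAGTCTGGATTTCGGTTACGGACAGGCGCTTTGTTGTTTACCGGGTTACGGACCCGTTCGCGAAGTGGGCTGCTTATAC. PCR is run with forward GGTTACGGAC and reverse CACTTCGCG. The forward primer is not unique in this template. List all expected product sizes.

The forward primer GGTTACGGAC matches the top strand at positions 13–22, 71–80, 101–110.
The reverse primer's reverse complement is CGCGAAGTG, matching at positions 116–124.
Each forward site pairs with the reverse site to give a product ending at position 124: sizes 112, 54, 24 bp.

112 bp, 54 bp, 24 bp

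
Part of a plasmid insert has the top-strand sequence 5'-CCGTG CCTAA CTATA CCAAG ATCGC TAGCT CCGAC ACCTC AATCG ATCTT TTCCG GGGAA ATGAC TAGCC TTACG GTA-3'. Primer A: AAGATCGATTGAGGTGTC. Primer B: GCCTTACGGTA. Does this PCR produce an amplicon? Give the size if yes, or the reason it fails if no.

Primer A (AAGATCGATTGAGGTGTC) has reverse complement GACACCTCAATCGATCTT, which matches the top strand at positions 33–50; primer A anneals to the top strand there with its 3' end pointing upstream toward position 33.
Primer B (GCCTTACGGTA) matches the top strand directly at positions 68–78; it anneals to the bottom strand with its 3' end pointing downstream toward position 78.
The 3' ends diverge (primer A extends toward position 1, primer B toward position 78), so the primers never converge on a shared product.

No product — the primers' 3' ends point away from each other.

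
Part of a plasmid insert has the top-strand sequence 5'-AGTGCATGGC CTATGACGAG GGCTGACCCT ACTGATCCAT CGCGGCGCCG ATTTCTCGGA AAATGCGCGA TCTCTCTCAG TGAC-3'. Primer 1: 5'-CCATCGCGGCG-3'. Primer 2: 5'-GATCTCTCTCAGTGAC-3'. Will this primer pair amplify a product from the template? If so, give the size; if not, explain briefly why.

Primer 1 (CCATCGCGGCG) matches the top strand at positions 37–47 (3' end points downstream).
Primer 2 (GATCTCTCTCAGTGAC) also matches the top strand directly, at positions 69–84 — its reverse complement GTCACTGAGAGAGATC is not present.
Both primers anneal to the bottom strand with 3' ends pointing the same way, so neither can prime synthesis back toward the other.

No product — both primers anneal to the same strand and extend in the same direction.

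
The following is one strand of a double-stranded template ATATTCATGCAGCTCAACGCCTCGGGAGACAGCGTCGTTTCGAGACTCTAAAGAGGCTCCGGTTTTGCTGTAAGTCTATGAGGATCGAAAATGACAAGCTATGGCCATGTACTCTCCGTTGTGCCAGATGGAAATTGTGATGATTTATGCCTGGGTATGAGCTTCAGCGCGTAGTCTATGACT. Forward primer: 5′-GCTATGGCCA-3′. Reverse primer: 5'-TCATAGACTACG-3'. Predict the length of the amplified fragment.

84 bp

Scanning the template, GCTATGGCCA occurs at positions 98–107; this primer anneals to the bottom strand there with its 3' end pointing downstream.
Reverse complement of the reverse primer: CGTAGTCTATGA. This occurs on the top strand at positions 170–181.
Amplicon spans positions 98–181: 84 bp.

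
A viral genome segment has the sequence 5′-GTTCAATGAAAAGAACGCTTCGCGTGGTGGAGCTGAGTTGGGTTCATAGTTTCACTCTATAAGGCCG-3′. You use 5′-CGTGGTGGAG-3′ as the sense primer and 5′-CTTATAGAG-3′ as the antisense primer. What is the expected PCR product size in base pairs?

41 bp

The forward primer matches the template at positions 23–32.
Taking the reverse complement of CTTATAGAG gives CTCTATAAG, found at positions 55–63 on the template; the primer anneals here to the top strand with its 3' end pointing upstream.
Product length = (reverse-primer end) − (forward-primer start) + 1 = 63 − 23 + 1 = 41 bp.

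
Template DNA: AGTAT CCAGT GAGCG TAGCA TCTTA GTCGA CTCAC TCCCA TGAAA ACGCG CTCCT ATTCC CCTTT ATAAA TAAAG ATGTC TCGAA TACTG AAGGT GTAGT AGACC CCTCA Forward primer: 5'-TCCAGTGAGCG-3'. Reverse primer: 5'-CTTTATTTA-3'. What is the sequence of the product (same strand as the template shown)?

5'-TCCAGTGAGCGTAGCATCTTAGTCGACTCACTCCCATGAAAACGCGCTCCTATTCCCCTTTATAAATAAAG-3'

Forward primer TCCAGTGAGCG is found on the top strand at positions 5–15.
Reverse complement of the reverse primer: TAAATAAAG. This occurs on the top strand at positions 67–75.
The product is the template from position 5 through 75 (71 bp).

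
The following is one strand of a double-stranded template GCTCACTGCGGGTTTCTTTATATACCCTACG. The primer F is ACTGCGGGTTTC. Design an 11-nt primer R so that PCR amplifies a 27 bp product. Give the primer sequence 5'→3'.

5'-CGTAGGGTATA-3'

The forward primer binds at positions 5–16, so a 27 bp product ends at position 5 + 27 − 1 = 31.
The reverse primer anneals to the top strand over positions 21–31, i.e. to TATACCCTACG.
Its sequence written 5'→3' is the reverse complement: CGTAGGGTATA.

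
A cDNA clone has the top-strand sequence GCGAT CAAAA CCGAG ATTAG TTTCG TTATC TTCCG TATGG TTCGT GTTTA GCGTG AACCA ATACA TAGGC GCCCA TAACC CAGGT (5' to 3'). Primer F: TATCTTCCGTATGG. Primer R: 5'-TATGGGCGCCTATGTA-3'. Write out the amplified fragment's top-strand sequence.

5'-TATCTTCCGTATGGTTCGTGTTTAGCGTGAACCAATACATAGGCGCCCATA-3'

Scanning the template, TATCTTCCGTATGG occurs at positions 27–40; this primer anneals to the bottom strand there with its 3' end pointing downstream.
The reverse primer's reverse complement is TACATAGGCGCCCATA, which matches the template at positions 62–77.
The product is the template from position 27 through 77 (51 bp).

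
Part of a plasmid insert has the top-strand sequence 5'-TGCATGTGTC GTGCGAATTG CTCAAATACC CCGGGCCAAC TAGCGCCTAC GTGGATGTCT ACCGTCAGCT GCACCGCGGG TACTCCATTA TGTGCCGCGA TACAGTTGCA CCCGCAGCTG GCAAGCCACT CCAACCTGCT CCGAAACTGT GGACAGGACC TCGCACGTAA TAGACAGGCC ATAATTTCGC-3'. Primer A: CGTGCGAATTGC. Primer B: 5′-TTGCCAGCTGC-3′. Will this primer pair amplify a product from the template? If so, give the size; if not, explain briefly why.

Yes — a 115 bp product.

Primer A (CGTGCGAATTGC) matches the top strand at positions 10–21; it acts as a forward primer.
Primer B's reverse complement is GCAGCTGGCAA, matching the top strand at positions 114–124; it acts as a reverse primer.
The 3' ends face each other across positions 10–124, giving a 115 bp product.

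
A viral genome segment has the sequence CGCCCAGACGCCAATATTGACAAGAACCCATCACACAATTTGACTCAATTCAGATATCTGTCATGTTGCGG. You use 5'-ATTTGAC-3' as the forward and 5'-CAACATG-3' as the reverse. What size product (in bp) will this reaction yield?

31 bp

Scanning the template, ATTTGAC occurs at positions 38–44; this primer anneals to the bottom strand there with its 3' end pointing downstream.
Taking the reverse complement of CAACATG gives CATGTTG, found at positions 62–68 on the template; the primer anneals here to the top strand with its 3' end pointing upstream.
Product length = (reverse-primer end) − (forward-primer start) + 1 = 68 − 38 + 1 = 31 bp.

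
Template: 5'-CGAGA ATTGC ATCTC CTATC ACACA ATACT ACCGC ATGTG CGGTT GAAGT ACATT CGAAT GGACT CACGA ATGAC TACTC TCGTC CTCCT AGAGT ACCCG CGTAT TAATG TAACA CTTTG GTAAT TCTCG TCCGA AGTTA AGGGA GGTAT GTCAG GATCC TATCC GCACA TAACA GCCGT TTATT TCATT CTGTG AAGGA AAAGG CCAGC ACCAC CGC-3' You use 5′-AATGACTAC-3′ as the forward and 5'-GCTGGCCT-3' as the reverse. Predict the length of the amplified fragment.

141 bp

Scanning the template, AATGACTAC occurs at positions 70–78; this primer anneals to the bottom strand there with its 3' end pointing downstream.
The reverse primer's reverse complement is AGGCCAGC, which matches the template at positions 203–210.
The product runs from position 70 to position 210, so its length is 210 − 70 + 1 = 141 bp.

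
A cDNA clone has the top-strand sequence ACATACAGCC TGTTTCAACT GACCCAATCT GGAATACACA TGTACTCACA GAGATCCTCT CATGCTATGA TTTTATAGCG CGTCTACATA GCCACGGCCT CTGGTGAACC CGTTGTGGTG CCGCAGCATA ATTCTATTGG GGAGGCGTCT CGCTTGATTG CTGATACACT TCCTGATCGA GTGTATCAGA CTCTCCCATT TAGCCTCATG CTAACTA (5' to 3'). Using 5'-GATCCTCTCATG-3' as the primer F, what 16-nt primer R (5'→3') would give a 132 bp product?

The forward primer binds at positions 53–64, so a 132 bp product ends at position 53 + 132 − 1 = 184.
The reverse primer anneals to the top strand over positions 169–184, i.e. to CTTCCTGATCGAGTGT.
Its sequence written 5'→3' is the reverse complement: ACACTCGATCAGGAAG.

5'-ACACTCGATCAGGAAG-3'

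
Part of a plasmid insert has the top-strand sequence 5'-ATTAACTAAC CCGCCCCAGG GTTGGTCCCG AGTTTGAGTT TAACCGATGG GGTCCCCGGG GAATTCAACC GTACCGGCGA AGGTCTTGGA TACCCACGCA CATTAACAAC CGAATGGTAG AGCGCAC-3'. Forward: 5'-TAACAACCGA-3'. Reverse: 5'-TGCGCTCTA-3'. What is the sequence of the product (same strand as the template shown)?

5'-TAACAACCGAATGGTAGAGCGCA-3'

Scanning the template, TAACAACCGA occurs at positions 104–113; this primer anneals to the bottom strand there with its 3' end pointing downstream.
Reverse complement of the reverse primer: TAGAGCGCA. This occurs on the top strand at positions 118–126.
The product is the template from position 104 through 126 (23 bp).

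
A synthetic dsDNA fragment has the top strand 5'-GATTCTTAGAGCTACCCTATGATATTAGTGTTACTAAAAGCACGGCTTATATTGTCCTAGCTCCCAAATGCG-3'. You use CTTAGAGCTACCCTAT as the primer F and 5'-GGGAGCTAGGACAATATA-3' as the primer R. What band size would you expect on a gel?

61 bp

Scanning the template, CTTAGAGCTACCCTAT occurs at positions 5–20; this primer anneals to the bottom strand there with its 3' end pointing downstream.
The reverse primer's reverse complement is TATATTGTCCTAGCTCCC, which matches the template at positions 48–65.
Product length = (reverse-primer end) − (forward-primer start) + 1 = 65 − 5 + 1 = 61 bp.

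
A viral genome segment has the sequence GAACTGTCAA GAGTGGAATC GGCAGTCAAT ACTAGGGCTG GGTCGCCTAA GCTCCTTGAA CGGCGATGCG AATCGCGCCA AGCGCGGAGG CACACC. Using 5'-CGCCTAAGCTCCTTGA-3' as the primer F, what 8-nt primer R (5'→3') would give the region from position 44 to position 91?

The product's 3' end on the top strand is position 91.
The reverse primer anneals to the top strand over positions 84–91, i.e. to GCGGAGGC.
Its sequence written 5'→3' is the reverse complement: GCCTCCGC.

5'-GCCTCCGC-3'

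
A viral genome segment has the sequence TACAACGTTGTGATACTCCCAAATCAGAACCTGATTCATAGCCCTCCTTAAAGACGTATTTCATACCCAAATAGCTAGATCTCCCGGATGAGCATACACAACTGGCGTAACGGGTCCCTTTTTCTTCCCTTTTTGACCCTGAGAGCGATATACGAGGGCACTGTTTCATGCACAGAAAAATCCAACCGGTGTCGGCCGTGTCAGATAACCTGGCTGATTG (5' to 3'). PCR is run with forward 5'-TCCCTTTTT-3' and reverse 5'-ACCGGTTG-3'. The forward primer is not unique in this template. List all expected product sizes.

The forward primer TCCCTTTTT matches the top strand at positions 115–123, 126–134.
The reverse primer's reverse complement is CAACCGGT, matching at positions 183–190.
Each forward site pairs with the reverse site to give a product ending at position 190: sizes 76, 65 bp.

76 bp, 65 bp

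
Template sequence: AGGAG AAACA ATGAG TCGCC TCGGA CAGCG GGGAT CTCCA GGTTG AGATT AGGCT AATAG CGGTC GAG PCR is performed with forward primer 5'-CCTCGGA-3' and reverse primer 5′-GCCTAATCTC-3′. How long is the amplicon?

The forward primer matches the template at positions 19–25.
Taking the reverse complement of GCCTAATCTC gives GAGATTAGGC, found at positions 45–54 on the template; the primer anneals here to the top strand with its 3' end pointing upstream.
Product length = (reverse-primer end) − (forward-primer start) + 1 = 54 − 19 + 1 = 36 bp.

36 bp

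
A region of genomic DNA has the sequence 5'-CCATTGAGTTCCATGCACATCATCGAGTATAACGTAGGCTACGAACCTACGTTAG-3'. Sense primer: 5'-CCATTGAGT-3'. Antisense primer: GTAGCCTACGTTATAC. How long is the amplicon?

Scanning the template, CCATTGAGT occurs at positions 1–9; this primer anneals to the bottom strand there with its 3' end pointing downstream.
Taking the reverse complement of GTAGCCTACGTTATAC gives GTATAACGTAGGCTAC, found at positions 27–42 on the template; the primer anneals here to the top strand with its 3' end pointing upstream.
The product runs from position 1 to position 42, so its length is 42 − 1 + 1 = 42 bp.

42 bp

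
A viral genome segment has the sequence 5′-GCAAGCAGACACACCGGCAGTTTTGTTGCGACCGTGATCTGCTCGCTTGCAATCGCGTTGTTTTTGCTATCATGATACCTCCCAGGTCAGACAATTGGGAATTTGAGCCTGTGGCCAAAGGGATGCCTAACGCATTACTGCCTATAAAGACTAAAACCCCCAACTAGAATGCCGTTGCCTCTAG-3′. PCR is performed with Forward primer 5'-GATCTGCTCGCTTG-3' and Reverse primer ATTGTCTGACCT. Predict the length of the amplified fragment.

60 bp

Scanning the template, GATCTGCTCGCTTG occurs at positions 36–49; this primer anneals to the bottom strand there with its 3' end pointing downstream.
The reverse primer's reverse complement is AGGTCAGACAAT, which matches the template at positions 84–95.
The product runs from position 36 to position 95, so its length is 95 − 36 + 1 = 60 bp.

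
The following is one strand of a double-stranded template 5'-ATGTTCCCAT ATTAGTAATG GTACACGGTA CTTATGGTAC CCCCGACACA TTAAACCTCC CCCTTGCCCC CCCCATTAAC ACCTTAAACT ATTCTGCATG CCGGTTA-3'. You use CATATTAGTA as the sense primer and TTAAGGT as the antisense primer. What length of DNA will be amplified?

80 bp

Forward primer CATATTAGTA is found on the top strand at positions 8–17.
The reverse primer's reverse complement is ACCTTAA, which matches the template at positions 81–87.
The product runs from position 8 to position 87, so its length is 87 − 8 + 1 = 80 bp.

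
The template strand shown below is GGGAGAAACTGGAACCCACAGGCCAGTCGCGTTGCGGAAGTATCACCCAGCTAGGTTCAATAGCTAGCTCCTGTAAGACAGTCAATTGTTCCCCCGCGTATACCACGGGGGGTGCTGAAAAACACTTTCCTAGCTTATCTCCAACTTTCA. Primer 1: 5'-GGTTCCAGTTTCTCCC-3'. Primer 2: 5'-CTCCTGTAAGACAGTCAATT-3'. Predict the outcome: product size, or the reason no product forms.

No product — the primers' 3' ends point away from each other.

Primer 1 (GGTTCCAGTTTCTCCC) has reverse complement GGGAGAAACTGGAACC, which matches the top strand at positions 1–16; primer 1 anneals to the top strand there with its 3' end pointing upstream toward position 1.
Primer 2 (CTCCTGTAAGACAGTCAATT) matches the top strand directly at positions 68–87; it anneals to the bottom strand with its 3' end pointing downstream toward position 87.
The 3' ends diverge (primer 1 extends toward position 1, primer 2 toward position 150), so the primers never converge on a shared product.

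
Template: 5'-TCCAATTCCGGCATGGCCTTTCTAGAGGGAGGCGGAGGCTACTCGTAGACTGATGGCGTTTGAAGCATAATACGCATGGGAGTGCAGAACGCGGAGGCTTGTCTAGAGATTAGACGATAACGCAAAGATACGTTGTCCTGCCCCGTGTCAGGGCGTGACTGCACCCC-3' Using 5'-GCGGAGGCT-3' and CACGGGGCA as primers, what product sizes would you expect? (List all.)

116 bp, 57 bp

The forward primer GCGGAGGCT matches the top strand at positions 32–40, 91–99.
The reverse primer's reverse complement is TGCCCCGTG, matching at positions 139–147.
Each forward site pairs with the reverse site to give a product ending at position 147: sizes 116, 57 bp.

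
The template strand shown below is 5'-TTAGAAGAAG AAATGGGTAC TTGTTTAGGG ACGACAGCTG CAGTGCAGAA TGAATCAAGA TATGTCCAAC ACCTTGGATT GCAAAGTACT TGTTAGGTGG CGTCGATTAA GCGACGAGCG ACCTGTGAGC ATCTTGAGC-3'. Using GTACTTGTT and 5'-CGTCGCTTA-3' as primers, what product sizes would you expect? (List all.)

The forward primer GTACTTGTT matches the top strand at positions 17–25, 86–94.
The reverse primer's reverse complement is TAAGCGACG, matching at positions 108–116.
Each forward site pairs with the reverse site to give a product ending at position 116: sizes 100, 31 bp.

100 bp, 31 bp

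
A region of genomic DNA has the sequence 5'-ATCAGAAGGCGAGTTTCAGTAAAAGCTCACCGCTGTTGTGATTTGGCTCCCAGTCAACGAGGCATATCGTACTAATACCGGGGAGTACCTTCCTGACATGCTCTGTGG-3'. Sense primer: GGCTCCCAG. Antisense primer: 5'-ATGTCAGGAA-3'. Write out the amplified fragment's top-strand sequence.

The forward primer matches the template at positions 45–53.
The reverse primer's reverse complement is TTCCTGACAT, which matches the template at positions 90–99.
The product is the template from position 45 through 99 (55 bp).

5'-GGCTCCCAGTCAACGAGGCATATCGTACTAATACCGGGGAGTACCTTCCTGACAT-3'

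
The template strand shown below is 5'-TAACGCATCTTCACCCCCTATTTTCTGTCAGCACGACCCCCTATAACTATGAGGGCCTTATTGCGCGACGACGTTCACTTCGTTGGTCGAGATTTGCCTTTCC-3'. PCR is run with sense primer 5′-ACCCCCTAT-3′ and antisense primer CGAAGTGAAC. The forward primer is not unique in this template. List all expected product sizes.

70 bp, 47 bp

The forward primer ACCCCCTAT matches the top strand at positions 13–21, 36–44.
The reverse primer's reverse complement is GTTCACTTCG, matching at positions 73–82.
Each forward site pairs with the reverse site to give a product ending at position 82: sizes 70, 47 bp.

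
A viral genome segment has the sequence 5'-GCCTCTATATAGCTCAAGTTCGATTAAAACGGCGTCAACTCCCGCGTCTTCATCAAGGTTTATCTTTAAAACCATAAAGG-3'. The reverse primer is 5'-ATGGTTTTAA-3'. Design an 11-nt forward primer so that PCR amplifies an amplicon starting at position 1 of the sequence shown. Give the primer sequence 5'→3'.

5'-GCCTCTATATA-3'

The reverse primer's reverse complement TTAAAACCAT matches the template at positions 66–75; the product starts at position 1.
The forward primer is identical to the top strand over positions 1–11: GCCTCTATATA.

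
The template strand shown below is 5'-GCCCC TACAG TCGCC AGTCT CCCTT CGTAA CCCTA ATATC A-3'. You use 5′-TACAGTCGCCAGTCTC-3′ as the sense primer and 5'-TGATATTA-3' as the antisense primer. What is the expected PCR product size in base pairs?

36 bp

Scanning the template, TACAGTCGCCAGTCTC occurs at positions 6–21; this primer anneals to the bottom strand there with its 3' end pointing downstream.
Reverse complement of the reverse primer: TAATATCA. This occurs on the top strand at positions 34–41.
Amplicon spans positions 6–41: 36 bp.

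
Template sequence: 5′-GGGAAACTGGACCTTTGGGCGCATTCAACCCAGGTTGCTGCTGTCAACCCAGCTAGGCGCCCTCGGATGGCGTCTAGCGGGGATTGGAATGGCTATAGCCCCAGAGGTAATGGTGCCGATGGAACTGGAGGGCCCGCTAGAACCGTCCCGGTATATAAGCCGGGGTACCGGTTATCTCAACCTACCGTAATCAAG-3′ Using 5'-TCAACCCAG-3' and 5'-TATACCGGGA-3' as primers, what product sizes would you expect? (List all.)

The forward primer TCAACCCAG matches the top strand at positions 25–33, 44–52.
The reverse primer's reverse complement is TCCCGGTATA, matching at positions 146–155.
Each forward site pairs with the reverse site to give a product ending at position 155: sizes 131, 112 bp.

131 bp, 112 bp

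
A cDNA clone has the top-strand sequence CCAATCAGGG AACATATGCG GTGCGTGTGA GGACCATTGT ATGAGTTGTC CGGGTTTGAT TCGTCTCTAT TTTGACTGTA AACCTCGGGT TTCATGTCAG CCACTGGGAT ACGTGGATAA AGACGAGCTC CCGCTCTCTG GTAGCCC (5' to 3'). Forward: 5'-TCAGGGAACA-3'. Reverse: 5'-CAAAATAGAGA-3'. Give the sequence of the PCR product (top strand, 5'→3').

5'-TCAGGGAACATATGCGGTGCGTGTGAGGACCATTGTATGAGTTGTCCGGGTTTGATTCGTCTCTATTTTG-3'

Forward primer TCAGGGAACA is found on the top strand at positions 5–14.
Reverse complement of the reverse primer: TCTCTATTTTG. This occurs on the top strand at positions 64–74.
The product is the template from position 5 through 74 (70 bp).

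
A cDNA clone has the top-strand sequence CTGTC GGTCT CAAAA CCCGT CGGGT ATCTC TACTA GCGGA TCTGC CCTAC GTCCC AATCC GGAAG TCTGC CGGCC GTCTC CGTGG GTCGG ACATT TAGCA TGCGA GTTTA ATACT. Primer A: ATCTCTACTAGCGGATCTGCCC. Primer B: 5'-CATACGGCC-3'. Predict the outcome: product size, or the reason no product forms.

No product — primer B has no binding site in the template.

Primer B (CATACGGCC) does not match the top strand, and its reverse complement GGCCGTATG does not match either.
With no annealing site for primer B, no amplification occurs.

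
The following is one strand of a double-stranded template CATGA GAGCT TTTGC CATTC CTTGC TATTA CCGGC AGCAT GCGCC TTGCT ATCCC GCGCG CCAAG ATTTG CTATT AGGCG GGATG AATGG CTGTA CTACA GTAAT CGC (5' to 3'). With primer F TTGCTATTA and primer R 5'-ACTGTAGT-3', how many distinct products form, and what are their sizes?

The forward primer TTGCTATTA matches the top strand at positions 22–30, 68–76.
The reverse primer's reverse complement is ACTACAGT, matching at positions 95–102.
Each forward site pairs with the reverse site to give a product ending at position 102: sizes 81, 35 bp.

Two products: 81 bp, 35 bp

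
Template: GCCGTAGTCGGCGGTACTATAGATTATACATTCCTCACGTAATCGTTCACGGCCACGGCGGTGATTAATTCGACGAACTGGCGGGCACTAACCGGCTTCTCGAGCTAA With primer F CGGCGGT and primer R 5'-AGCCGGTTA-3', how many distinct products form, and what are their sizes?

The forward primer CGGCGGT matches the top strand at positions 9–15, 56–62.
The reverse primer's reverse complement is TAACCGGCT, matching at positions 89–97.
Each forward site pairs with the reverse site to give a product ending at position 97: sizes 89, 42 bp.

Two products: 89 bp, 42 bp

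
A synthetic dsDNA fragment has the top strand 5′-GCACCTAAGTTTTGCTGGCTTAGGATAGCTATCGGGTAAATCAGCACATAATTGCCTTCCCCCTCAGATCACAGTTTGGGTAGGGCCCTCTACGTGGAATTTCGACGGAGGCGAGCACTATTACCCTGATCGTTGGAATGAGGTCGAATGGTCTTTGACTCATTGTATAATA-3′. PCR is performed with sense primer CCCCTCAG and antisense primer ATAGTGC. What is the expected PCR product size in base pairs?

62 bp

Scanning the template, CCCCTCAG occurs at positions 60–67; this primer anneals to the bottom strand there with its 3' end pointing downstream.
Reverse complement of the reverse primer: GCACTAT. This occurs on the top strand at positions 115–121.
Product length = (reverse-primer end) − (forward-primer start) + 1 = 121 − 60 + 1 = 62 bp.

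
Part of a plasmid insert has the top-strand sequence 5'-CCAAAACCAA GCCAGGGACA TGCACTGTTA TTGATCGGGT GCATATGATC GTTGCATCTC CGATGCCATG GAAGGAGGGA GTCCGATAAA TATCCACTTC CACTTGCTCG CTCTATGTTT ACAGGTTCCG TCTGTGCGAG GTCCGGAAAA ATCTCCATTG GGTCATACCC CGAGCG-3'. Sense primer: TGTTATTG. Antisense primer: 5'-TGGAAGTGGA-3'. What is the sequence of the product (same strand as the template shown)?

5'-TGTTATTGATCGGGTGCATATGATCGTTGCATCTCCGATGCCATGGAAGGAGGGAGTCCGATAAATATCCACTTCCA-3'

The forward primer matches the template at positions 26–33.
Reverse complement of the reverse primer: TCCACTTCCA. This occurs on the top strand at positions 93–102.
The product is the template from position 26 through 102 (77 bp).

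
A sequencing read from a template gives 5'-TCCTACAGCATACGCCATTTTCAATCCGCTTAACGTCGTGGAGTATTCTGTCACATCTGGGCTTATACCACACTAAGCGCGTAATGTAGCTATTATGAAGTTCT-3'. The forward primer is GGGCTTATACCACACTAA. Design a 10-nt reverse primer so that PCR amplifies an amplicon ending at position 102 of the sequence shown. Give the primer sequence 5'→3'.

5'-AACTTCATAA-3'

The forward primer binds at positions 59–76; the product's 3' end on the top strand is position 102.
The reverse primer anneals to the top strand over positions 93–102, i.e. to TTATGAAGTT.
Its sequence written 5'→3' is the reverse complement: AACTTCATAA.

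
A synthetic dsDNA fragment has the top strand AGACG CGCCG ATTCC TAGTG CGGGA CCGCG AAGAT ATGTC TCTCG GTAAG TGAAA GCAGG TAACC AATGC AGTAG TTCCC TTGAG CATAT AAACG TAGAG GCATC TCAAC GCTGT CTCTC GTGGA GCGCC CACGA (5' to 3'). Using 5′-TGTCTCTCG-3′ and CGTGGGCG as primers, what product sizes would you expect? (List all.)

98 bp, 22 bp

The forward primer TGTCTCTCG matches the top strand at positions 37–45, 113–121.
The reverse primer's reverse complement is CGCCCACG, matching at positions 127–134.
Each forward site pairs with the reverse site to give a product ending at position 134: sizes 98, 22 bp.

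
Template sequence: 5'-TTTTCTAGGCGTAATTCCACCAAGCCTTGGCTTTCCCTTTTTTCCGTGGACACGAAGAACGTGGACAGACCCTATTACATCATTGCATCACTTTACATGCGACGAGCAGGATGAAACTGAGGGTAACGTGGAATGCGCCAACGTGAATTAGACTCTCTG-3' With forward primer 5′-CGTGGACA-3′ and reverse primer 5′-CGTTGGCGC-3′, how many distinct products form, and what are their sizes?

Two products: 99 bp, 84 bp

The forward primer CGTGGACA matches the top strand at positions 45–52, 60–67.
The reverse primer's reverse complement is GCGCCAACG, matching at positions 135–143.
Each forward site pairs with the reverse site to give a product ending at position 143: sizes 99, 84 bp.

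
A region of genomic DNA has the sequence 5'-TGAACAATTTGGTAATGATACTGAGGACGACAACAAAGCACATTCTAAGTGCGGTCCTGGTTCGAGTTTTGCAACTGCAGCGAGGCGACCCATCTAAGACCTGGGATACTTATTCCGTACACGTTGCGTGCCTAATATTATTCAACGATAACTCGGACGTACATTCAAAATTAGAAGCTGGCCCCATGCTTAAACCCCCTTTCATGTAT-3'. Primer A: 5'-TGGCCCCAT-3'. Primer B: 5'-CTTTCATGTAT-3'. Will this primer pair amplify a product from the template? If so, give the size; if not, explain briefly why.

No product — both primers anneal to the same strand and extend in the same direction.

Primer A (TGGCCCCAT) matches the top strand at positions 179–187 (3' end points downstream).
Primer B (CTTTCATGTAT) also matches the top strand directly, at positions 199–209 — its reverse complement ATACATGAAAG is not present.
Both primers anneal to the bottom strand with 3' ends pointing the same way, so neither can prime synthesis back toward the other.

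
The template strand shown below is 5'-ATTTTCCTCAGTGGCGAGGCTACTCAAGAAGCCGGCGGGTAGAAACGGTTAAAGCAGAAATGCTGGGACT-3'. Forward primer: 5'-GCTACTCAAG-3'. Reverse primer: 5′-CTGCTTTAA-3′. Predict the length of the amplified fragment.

39 bp

Scanning the template, GCTACTCAAG occurs at positions 19–28; this primer anneals to the bottom strand there with its 3' end pointing downstream.
Taking the reverse complement of CTGCTTTAA gives TTAAAGCAG, found at positions 49–57 on the template; the primer anneals here to the top strand with its 3' end pointing upstream.
Product length = (reverse-primer end) − (forward-primer start) + 1 = 57 − 19 + 1 = 39 bp.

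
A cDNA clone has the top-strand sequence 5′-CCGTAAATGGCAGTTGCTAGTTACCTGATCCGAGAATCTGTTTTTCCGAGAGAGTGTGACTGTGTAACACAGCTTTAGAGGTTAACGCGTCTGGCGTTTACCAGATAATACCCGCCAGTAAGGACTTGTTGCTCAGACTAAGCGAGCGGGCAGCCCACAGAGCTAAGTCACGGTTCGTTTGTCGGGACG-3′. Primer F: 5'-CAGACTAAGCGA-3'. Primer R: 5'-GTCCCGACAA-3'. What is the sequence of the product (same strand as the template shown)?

The forward primer matches the template at positions 134–145.
The reverse primer's reverse complement is TTGTCGGGAC, which matches the template at positions 179–188.
The product is the template from position 134 through 188 (55 bp).

5'-CAGACTAAGCGAGCGGGCAGCCCACAGAGCTAAGTCACGGTTCGTTTGTCGGGAC-3'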